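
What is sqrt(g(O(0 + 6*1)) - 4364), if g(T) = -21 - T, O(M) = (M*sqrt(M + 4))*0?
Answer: I*sqrt(4385) ≈ 66.219*I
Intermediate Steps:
O(M) = 0 (O(M) = (M*sqrt(4 + M))*0 = 0)
sqrt(g(O(0 + 6*1)) - 4364) = sqrt((-21 - 1*0) - 4364) = sqrt((-21 + 0) - 4364) = sqrt(-21 - 4364) = sqrt(-4385) = I*sqrt(4385)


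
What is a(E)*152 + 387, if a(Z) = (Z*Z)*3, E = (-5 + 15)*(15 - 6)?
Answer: 3693987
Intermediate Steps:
E = 90 (E = 10*9 = 90)
a(Z) = 3*Z² (a(Z) = Z²*3 = 3*Z²)
a(E)*152 + 387 = (3*90²)*152 + 387 = (3*8100)*152 + 387 = 24300*152 + 387 = 3693600 + 387 = 3693987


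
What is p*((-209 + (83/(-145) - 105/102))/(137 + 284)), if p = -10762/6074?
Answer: 5586914727/6303384610 ≈ 0.88634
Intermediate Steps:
p = -5381/3037 (p = -10762*1/6074 = -5381/3037 ≈ -1.7718)
p*((-209 + (83/(-145) - 105/102))/(137 + 284)) = -5381*(-209 + (83/(-145) - 105/102))/(3037*(137 + 284)) = -5381*(-209 + (83*(-1/145) - 105*1/102))/(3037*421) = -5381*(-209 + (-83/145 - 35/34))/(3037*421) = -5381*(-209 - 7897/4930)/(3037*421) = -(-5586914727)/(14972410*421) = -5381/3037*(-1038267/2075530) = 5586914727/6303384610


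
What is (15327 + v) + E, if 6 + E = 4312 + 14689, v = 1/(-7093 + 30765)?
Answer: 812470385/23672 ≈ 34322.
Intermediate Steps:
v = 1/23672 ≈ 4.2244e-5
E = 18995 (E = -6 + (4312 + 14689) = -6 + 19001 = 18995)
(15327 + v) + E = (15327 + 1/23672) + 18995 = 362820745/23672 + 18995 = 812470385/23672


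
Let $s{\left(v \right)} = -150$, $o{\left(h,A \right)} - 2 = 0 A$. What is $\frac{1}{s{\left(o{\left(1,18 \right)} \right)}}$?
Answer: $- \frac{1}{150} \approx -0.0066667$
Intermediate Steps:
$o{\left(h,A \right)} = 2$ ($o{\left(h,A \right)} = 2 + 0 A = 2 + 0 = 2$)
$\frac{1}{s{\left(o{\left(1,18 \right)} \right)}} = \frac{1}{-150} = - \frac{1}{150}$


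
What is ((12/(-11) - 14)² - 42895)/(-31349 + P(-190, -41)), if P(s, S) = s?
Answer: 1720913/1272073 ≈ 1.3528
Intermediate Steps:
((12/(-11) - 14)² - 42895)/(-31349 + P(-190, -41)) = ((12/(-11) - 14)² - 42895)/(-31349 - 190) = ((12*(-1/11) - 14)² - 42895)/(-31539) = ((-12/11 - 14)² - 42895)*(-1/31539) = ((-166/11)² - 42895)*(-1/31539) = (27556/121 - 42895)*(-1/31539) = -5162739/121*(-1/31539) = 1720913/1272073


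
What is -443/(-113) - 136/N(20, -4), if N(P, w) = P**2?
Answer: 20229/5650 ≈ 3.5804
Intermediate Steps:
-443/(-113) - 136/N(20, -4) = -443/(-113) - 136/(20**2) = -443*(-1/113) - 136/400 = 443/113 - 136*1/400 = 443/113 - 17/50 = 20229/5650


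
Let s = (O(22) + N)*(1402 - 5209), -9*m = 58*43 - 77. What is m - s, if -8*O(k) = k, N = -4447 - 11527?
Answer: -2189655209/36 ≈ -6.0824e+7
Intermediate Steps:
N = -15974
O(k) = -k/8
m = -2417/9 (m = -(58*43 - 77)/9 = -(2494 - 77)/9 = -⅑*2417 = -2417/9 ≈ -268.56)
s = 243293949/4 (s = (-⅛*22 - 15974)*(1402 - 5209) = (-11/4 - 15974)*(-3807) = -63907/4*(-3807) = 243293949/4 ≈ 6.0823e+7)
m - s = -2417/9 - 1*243293949/4 = -2417/9 - 243293949/4 = -2189655209/36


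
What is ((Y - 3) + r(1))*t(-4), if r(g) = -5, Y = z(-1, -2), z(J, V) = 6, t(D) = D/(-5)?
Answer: -8/5 ≈ -1.6000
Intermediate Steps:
t(D) = -D/5 (t(D) = D*(-1/5) = -D/5)
Y = 6
((Y - 3) + r(1))*t(-4) = ((6 - 3) - 5)*(-1/5*(-4)) = (3 - 5)*(4/5) = -2*4/5 = -8/5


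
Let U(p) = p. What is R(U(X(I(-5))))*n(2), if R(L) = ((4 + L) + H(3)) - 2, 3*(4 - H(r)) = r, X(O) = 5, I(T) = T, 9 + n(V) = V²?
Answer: -50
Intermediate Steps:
n(V) = -9 + V²
H(r) = 4 - r/3
R(L) = 5 + L (R(L) = ((4 + L) + (4 - ⅓*3)) - 2 = ((4 + L) + (4 - 1)) - 2 = ((4 + L) + 3) - 2 = (7 + L) - 2 = 5 + L)
R(U(X(I(-5))))*n(2) = (5 + 5)*(-9 + 2²) = 10*(-9 + 4) = 10*(-5) = -50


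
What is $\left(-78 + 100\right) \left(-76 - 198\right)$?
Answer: $-6028$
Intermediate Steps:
$\left(-78 + 100\right) \left(-76 - 198\right) = 22 \left(-274\right) = -6028$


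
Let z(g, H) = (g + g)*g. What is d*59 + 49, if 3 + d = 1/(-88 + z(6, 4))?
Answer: -2107/16 ≈ -131.69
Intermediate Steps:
z(g, H) = 2*g² (z(g, H) = (2*g)*g = 2*g²)
d = -49/16 (d = -3 + 1/(-88 + 2*6²) = -3 + 1/(-88 + 2*36) = -3 + 1/(-88 + 72) = -3 + 1/(-16) = -3 - 1/16 = -49/16 ≈ -3.0625)
d*59 + 49 = -49/16*59 + 49 = -2891/16 + 49 = -2107/16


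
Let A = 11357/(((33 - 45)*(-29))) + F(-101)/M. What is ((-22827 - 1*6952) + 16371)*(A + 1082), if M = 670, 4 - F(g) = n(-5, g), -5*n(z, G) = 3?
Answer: -2177877452504/145725 ≈ -1.4945e+7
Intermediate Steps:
n(z, G) = -3/5 (n(z, G) = -1/5*3 = -3/5)
F(g) = 23/5 (F(g) = 4 - 1*(-3/5) = 4 + 3/5 = 23/5)
A = 19026977/582900 (A = 11357/(((33 - 45)*(-29))) + (23/5)/670 = 11357/((-12*(-29))) + (23/5)*(1/670) = 11357/348 + 23/3350 = 19026977/582900 ≈ 32.642)
((-22827 - 1*6952) + 16371)*(A + 1082) = ((-22827 - 1*6952) + 16371)*(19026977/582900 + 1082) = ((-22827 - 6952) + 16371)*(649724777/582900) = (-29779 + 16371)*(649724777/582900) = -13408*649724777/582900 = -2177877452504/145725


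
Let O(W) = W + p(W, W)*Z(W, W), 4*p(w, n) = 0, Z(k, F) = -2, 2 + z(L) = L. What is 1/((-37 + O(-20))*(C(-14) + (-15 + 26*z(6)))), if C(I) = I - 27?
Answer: -1/2736 ≈ -0.00036550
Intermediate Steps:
z(L) = -2 + L
p(w, n) = 0 (p(w, n) = (1/4)*0 = 0)
C(I) = -27 + I
O(W) = W (O(W) = W + 0*(-2) = W + 0 = W)
1/((-37 + O(-20))*(C(-14) + (-15 + 26*z(6)))) = 1/((-37 - 20)*((-27 - 14) + (-15 + 26*(-2 + 6)))) = 1/(-57*(-41 + (-15 + 26*4))) = 1/(-57*(-41 + (-15 + 104))) = 1/(-57*(-41 + 89)) = 1/(-57*48) = 1/(-2736) = -1/2736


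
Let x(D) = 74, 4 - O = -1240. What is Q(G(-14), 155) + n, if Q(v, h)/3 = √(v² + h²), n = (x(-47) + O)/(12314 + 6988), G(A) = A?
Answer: 659/9651 + 3*√24221 ≈ 466.96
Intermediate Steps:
O = 1244 (O = 4 - 1*(-1240) = 4 + 1240 = 1244)
n = 659/9651 (n = (74 + 1244)/(12314 + 6988) = 1318/19302 = 1318*(1/19302) = 659/9651 ≈ 0.068283)
Q(v, h) = 3*√(h² + v²) (Q(v, h) = 3*√(v² + h²) = 3*√(h² + v²))
Q(G(-14), 155) + n = 3*√(155² + (-14)²) + 659/9651 = 3*√(24025 + 196) + 659/9651 = 3*√24221 + 659/9651 = 659/9651 + 3*√24221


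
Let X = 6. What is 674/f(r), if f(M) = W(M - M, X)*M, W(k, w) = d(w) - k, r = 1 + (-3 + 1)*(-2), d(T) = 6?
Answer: 337/15 ≈ 22.467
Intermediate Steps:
r = 5 (r = 1 - 2*(-2) = 1 + 4 = 5)
W(k, w) = 6 - k
f(M) = 6*M (f(M) = (6 - (M - M))*M = (6 - 1*0)*M = (6 + 0)*M = 6*M)
674/f(r) = 674/((6*5)) = 674/30 = 674*(1/30) = 337/15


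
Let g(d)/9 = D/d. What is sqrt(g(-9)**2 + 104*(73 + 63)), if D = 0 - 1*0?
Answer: 8*sqrt(221) ≈ 118.93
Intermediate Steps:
D = 0 (D = 0 + 0 = 0)
g(d) = 0 (g(d) = 9*(0/d) = 9*0 = 0)
sqrt(g(-9)**2 + 104*(73 + 63)) = sqrt(0**2 + 104*(73 + 63)) = sqrt(0 + 104*136) = sqrt(0 + 14144) = sqrt(14144) = 8*sqrt(221)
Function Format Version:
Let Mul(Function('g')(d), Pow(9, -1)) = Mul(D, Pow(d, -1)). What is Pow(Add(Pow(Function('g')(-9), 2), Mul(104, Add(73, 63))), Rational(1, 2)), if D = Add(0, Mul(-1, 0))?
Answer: Mul(8, Pow(221, Rational(1, 2))) ≈ 118.93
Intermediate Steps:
D = 0 (D = Add(0, 0) = 0)
Function('g')(d) = 0 (Function('g')(d) = Mul(9, Mul(0, Pow(d, -1))) = Mul(9, 0) = 0)
Pow(Add(Pow(Function('g')(-9), 2), Mul(104, Add(73, 63))), Rational(1, 2)) = Pow(Add(Pow(0, 2), Mul(104, Add(73, 63))), Rational(1, 2)) = Pow(Add(0, Mul(104, 136)), Rational(1, 2)) = Pow(Add(0, 14144), Rational(1, 2)) = Pow(14144, Rational(1, 2)) = Mul(8, Pow(221, Rational(1, 2)))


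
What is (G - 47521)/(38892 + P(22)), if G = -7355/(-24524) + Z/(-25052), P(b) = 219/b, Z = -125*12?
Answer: -26762546357019/21908698140586 ≈ -1.2215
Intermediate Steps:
Z = -1500
G = 55260865/153593812 (G = -7355/(-24524) - 1500/(-25052) = -7355*(-1/24524) - 1500*(-1/25052) = 7355/24524 + 375/6263 = 55260865/153593812 ≈ 0.35979)
(G - 47521)/(38892 + P(22)) = (55260865/153593812 - 47521)/(38892 + 219/22) = -7298876279187/(153593812*(38892 + 219*(1/22))) = -7298876279187/(153593812*(38892 + 219/22)) = -7298876279187/(153593812*855843/22) = -7298876279187/153593812*22/855843 = -26762546357019/21908698140586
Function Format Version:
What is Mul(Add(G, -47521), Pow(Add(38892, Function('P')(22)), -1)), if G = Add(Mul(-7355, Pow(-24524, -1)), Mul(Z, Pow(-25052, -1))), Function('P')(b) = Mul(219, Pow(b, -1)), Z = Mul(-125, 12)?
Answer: Rational(-26762546357019, 21908698140586) ≈ -1.2215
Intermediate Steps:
Z = -1500
G = Rational(55260865, 153593812) (G = Add(Mul(-7355, Pow(-24524, -1)), Mul(-1500, Pow(-25052, -1))) = Add(Mul(-7355, Rational(-1, 24524)), Mul(-1500, Rational(-1, 25052))) = Add(Rational(7355, 24524), Rational(375, 6263)) = Rational(55260865, 153593812) ≈ 0.35979)
Mul(Add(G, -47521), Pow(Add(38892, Function('P')(22)), -1)) = Mul(Add(Rational(55260865, 153593812), -47521), Pow(Add(38892, Mul(219, Pow(22, -1))), -1)) = Mul(Rational(-7298876279187, 153593812), Pow(Add(38892, Mul(219, Rational(1, 22))), -1)) = Mul(Rational(-7298876279187, 153593812), Pow(Add(38892, Rational(219, 22)), -1)) = Mul(Rational(-7298876279187, 153593812), Pow(Rational(855843, 22), -1)) = Mul(Rational(-7298876279187, 153593812), Rational(22, 855843)) = Rational(-26762546357019, 21908698140586)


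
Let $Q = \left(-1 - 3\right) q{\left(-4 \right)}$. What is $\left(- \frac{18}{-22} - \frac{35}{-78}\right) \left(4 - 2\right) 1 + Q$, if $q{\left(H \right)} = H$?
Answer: $\frac{7951}{429} \approx 18.534$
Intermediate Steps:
$Q = 16$ ($Q = \left(-1 - 3\right) \left(-4\right) = \left(-4\right) \left(-4\right) = 16$)
$\left(- \frac{18}{-22} - \frac{35}{-78}\right) \left(4 - 2\right) 1 + Q = \left(- \frac{18}{-22} - \frac{35}{-78}\right) \left(4 - 2\right) 1 + 16 = \left(\left(-18\right) \left(- \frac{1}{22}\right) - - \frac{35}{78}\right) 2 \cdot 1 + 16 = \left(\frac{9}{11} + \frac{35}{78}\right) 2 + 16 = \frac{1087}{858} \cdot 2 + 16 = \frac{1087}{429} + 16 = \frac{7951}{429}$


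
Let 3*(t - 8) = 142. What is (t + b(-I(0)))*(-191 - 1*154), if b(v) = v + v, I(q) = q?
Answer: -19090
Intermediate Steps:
b(v) = 2*v
t = 166/3 (t = 8 + (1/3)*142 = 8 + 142/3 = 166/3 ≈ 55.333)
(t + b(-I(0)))*(-191 - 1*154) = (166/3 + 2*(-1*0))*(-191 - 1*154) = (166/3 + 2*0)*(-191 - 154) = (166/3 + 0)*(-345) = (166/3)*(-345) = -19090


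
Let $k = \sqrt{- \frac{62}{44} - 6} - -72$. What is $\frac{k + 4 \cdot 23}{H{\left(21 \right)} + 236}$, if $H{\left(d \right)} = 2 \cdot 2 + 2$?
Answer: $\frac{82}{121} + \frac{i \sqrt{3586}}{5324} \approx 0.67769 + 0.011248 i$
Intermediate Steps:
$H{\left(d \right)} = 6$ ($H{\left(d \right)} = 4 + 2 = 6$)
$k = 72 + \frac{i \sqrt{3586}}{22}$ ($k = \sqrt{\left(-62\right) \frac{1}{44} - 6} + 72 = \sqrt{- \frac{31}{22} - 6} + 72 = \sqrt{- \frac{163}{22}} + 72 = \frac{i \sqrt{3586}}{22} + 72 = 72 + \frac{i \sqrt{3586}}{22} \approx 72.0 + 2.722 i$)
$\frac{k + 4 \cdot 23}{H{\left(21 \right)} + 236} = \frac{\left(72 + \frac{i \sqrt{3586}}{22}\right) + 4 \cdot 23}{6 + 236} = \frac{\left(72 + \frac{i \sqrt{3586}}{22}\right) + 92}{242} = \left(164 + \frac{i \sqrt{3586}}{22}\right) \frac{1}{242} = \frac{82}{121} + \frac{i \sqrt{3586}}{5324}$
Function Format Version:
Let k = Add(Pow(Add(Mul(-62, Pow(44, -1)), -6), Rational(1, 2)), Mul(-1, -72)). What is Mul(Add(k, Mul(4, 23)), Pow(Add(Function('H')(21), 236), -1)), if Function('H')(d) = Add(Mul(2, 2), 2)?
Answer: Add(Rational(82, 121), Mul(Rational(1, 5324), I, Pow(3586, Rational(1, 2)))) ≈ Add(0.67769, Mul(0.011248, I))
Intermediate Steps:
Function('H')(d) = 6 (Function('H')(d) = Add(4, 2) = 6)
k = Add(72, Mul(Rational(1, 22), I, Pow(3586, Rational(1, 2)))) (k = Add(Pow(Add(Mul(-62, Rational(1, 44)), -6), Rational(1, 2)), 72) = Add(Pow(Add(Rational(-31, 22), -6), Rational(1, 2)), 72) = Add(Pow(Rational(-163, 22), Rational(1, 2)), 72) = Add(Mul(Rational(1, 22), I, Pow(3586, Rational(1, 2))), 72) = Add(72, Mul(Rational(1, 22), I, Pow(3586, Rational(1, 2)))) ≈ Add(72.000, Mul(2.7220, I)))
Mul(Add(k, Mul(4, 23)), Pow(Add(Function('H')(21), 236), -1)) = Mul(Add(Add(72, Mul(Rational(1, 22), I, Pow(3586, Rational(1, 2)))), Mul(4, 23)), Pow(Add(6, 236), -1)) = Mul(Add(Add(72, Mul(Rational(1, 22), I, Pow(3586, Rational(1, 2)))), 92), Pow(242, -1)) = Mul(Add(164, Mul(Rational(1, 22), I, Pow(3586, Rational(1, 2)))), Rational(1, 242)) = Add(Rational(82, 121), Mul(Rational(1, 5324), I, Pow(3586, Rational(1, 2))))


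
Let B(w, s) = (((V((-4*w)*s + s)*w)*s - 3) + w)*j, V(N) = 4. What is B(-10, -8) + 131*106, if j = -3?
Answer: 12965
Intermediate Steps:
B(w, s) = 9 - 3*w - 12*s*w (B(w, s) = (((4*w)*s - 3) + w)*(-3) = ((4*s*w - 3) + w)*(-3) = ((-3 + 4*s*w) + w)*(-3) = (-3 + w + 4*s*w)*(-3) = 9 - 3*w - 12*s*w)
B(-10, -8) + 131*106 = (9 - 3*(-10) - 12*(-8)*(-10)) + 131*106 = (9 + 30 - 960) + 13886 = -921 + 13886 = 12965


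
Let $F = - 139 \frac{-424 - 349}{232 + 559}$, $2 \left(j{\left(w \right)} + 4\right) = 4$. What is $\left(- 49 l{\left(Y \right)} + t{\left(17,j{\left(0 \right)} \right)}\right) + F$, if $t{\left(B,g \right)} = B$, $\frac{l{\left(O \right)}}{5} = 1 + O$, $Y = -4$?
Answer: $\frac{702279}{791} \approx 887.84$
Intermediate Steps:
$l{\left(O \right)} = 5 + 5 O$ ($l{\left(O \right)} = 5 \left(1 + O\right) = 5 + 5 O$)
$j{\left(w \right)} = -2$ ($j{\left(w \right)} = -4 + \frac{1}{2} \cdot 4 = -4 + 2 = -2$)
$F = \frac{107447}{791}$ ($F = - 139 \left(- \frac{773}{791}\right) = - 139 \left(\left(-773\right) \frac{1}{791}\right) = \left(-139\right) \left(- \frac{773}{791}\right) = \frac{107447}{791} \approx 135.84$)
$\left(- 49 l{\left(Y \right)} + t{\left(17,j{\left(0 \right)} \right)}\right) + F = \left(- 49 \left(5 + 5 \left(-4\right)\right) + 17\right) + \frac{107447}{791} = \left(- 49 \left(5 - 20\right) + 17\right) + \frac{107447}{791} = \left(\left(-49\right) \left(-15\right) + 17\right) + \frac{107447}{791} = \left(735 + 17\right) + \frac{107447}{791} = 752 + \frac{107447}{791} = \frac{702279}{791}$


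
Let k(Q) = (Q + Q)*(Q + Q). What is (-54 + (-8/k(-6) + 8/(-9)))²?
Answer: 978121/324 ≈ 3018.9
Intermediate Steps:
k(Q) = 4*Q² (k(Q) = (2*Q)*(2*Q) = 4*Q²)
(-54 + (-8/k(-6) + 8/(-9)))² = (-54 + (-8/(4*(-6)²) + 8/(-9)))² = (-54 + (-8/(4*36) + 8*(-⅑)))² = (-54 + (-8/144 - 8/9))² = (-54 + (-8*1/144 - 8/9))² = (-54 + (-1/18 - 8/9))² = (-54 - 17/18)² = (-989/18)² = 978121/324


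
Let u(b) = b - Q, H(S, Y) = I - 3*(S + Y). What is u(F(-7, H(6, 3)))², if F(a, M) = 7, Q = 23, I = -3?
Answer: 256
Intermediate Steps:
H(S, Y) = -3 - 3*S - 3*Y (H(S, Y) = -3 - 3*(S + Y) = -3 - (3*S + 3*Y) = -3 + (-3*S - 3*Y) = -3 - 3*S - 3*Y)
u(b) = -23 + b (u(b) = b - 1*23 = b - 23 = -23 + b)
u(F(-7, H(6, 3)))² = (-23 + 7)² = (-16)² = 256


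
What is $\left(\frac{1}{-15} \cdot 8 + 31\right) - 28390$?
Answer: $- \frac{425393}{15} \approx -28360.0$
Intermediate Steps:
$\left(\frac{1}{-15} \cdot 8 + 31\right) - 28390 = \left(\left(- \frac{1}{15}\right) 8 + 31\right) - 28390 = \left(- \frac{8}{15} + 31\right) - 28390 = \frac{457}{15} - 28390 = - \frac{425393}{15}$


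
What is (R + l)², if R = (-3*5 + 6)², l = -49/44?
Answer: 12355225/1936 ≈ 6381.8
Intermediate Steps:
l = -49/44 (l = -49*1/44 = -49/44 ≈ -1.1136)
R = 81 (R = (-15 + 6)² = (-9)² = 81)
(R + l)² = (81 - 49/44)² = (3515/44)² = 12355225/1936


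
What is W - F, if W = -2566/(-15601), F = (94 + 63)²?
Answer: -384546483/15601 ≈ -24649.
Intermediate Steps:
F = 24649 (F = 157² = 24649)
W = 2566/15601 (W = -2566*(-1/15601) = 2566/15601 ≈ 0.16448)
W - F = 2566/15601 - 1*24649 = 2566/15601 - 24649 = -384546483/15601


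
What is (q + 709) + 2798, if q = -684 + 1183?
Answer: 4006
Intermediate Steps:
q = 499
(q + 709) + 2798 = (499 + 709) + 2798 = 1208 + 2798 = 4006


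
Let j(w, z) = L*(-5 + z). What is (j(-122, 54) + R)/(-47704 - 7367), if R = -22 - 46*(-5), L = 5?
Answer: -151/18357 ≈ -0.0082257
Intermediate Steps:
j(w, z) = -25 + 5*z (j(w, z) = 5*(-5 + z) = -25 + 5*z)
R = 208 (R = -22 + 230 = 208)
(j(-122, 54) + R)/(-47704 - 7367) = ((-25 + 5*54) + 208)/(-47704 - 7367) = ((-25 + 270) + 208)/(-55071) = (245 + 208)*(-1/55071) = 453*(-1/55071) = -151/18357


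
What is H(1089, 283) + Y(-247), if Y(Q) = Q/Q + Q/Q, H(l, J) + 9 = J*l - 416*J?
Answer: 190452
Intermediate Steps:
H(l, J) = -9 - 416*J + J*l (H(l, J) = -9 + (J*l - 416*J) = -9 + (-416*J + J*l) = -9 - 416*J + J*l)
Y(Q) = 2 (Y(Q) = 1 + 1 = 2)
H(1089, 283) + Y(-247) = (-9 - 416*283 + 283*1089) + 2 = (-9 - 117728 + 308187) + 2 = 190450 + 2 = 190452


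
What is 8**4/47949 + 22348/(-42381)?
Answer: -299323892/677375523 ≈ -0.44189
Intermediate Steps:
8**4/47949 + 22348/(-42381) = 4096*(1/47949) + 22348*(-1/42381) = 4096/47949 - 22348/42381 = -299323892/677375523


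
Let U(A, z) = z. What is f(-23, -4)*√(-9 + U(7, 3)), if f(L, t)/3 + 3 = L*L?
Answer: 1578*I*√6 ≈ 3865.3*I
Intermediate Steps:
f(L, t) = -9 + 3*L² (f(L, t) = -9 + 3*(L*L) = -9 + 3*L²)
f(-23, -4)*√(-9 + U(7, 3)) = (-9 + 3*(-23)²)*√(-9 + 3) = (-9 + 3*529)*√(-6) = (-9 + 1587)*(I*√6) = 1578*(I*√6) = 1578*I*√6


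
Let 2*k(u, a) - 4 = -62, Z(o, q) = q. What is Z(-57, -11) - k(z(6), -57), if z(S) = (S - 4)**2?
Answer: 18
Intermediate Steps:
z(S) = (-4 + S)**2
k(u, a) = -29 (k(u, a) = 2 + (1/2)*(-62) = 2 - 31 = -29)
Z(-57, -11) - k(z(6), -57) = -11 - 1*(-29) = -11 + 29 = 18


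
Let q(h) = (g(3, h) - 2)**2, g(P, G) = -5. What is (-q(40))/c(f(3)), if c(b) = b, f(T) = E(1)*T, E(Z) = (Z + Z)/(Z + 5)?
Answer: -49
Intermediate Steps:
E(Z) = 2*Z/(5 + Z) (E(Z) = (2*Z)/(5 + Z) = 2*Z/(5 + Z))
f(T) = T/3 (f(T) = (2*1/(5 + 1))*T = (2*1/6)*T = (2*1*(1/6))*T = T/3)
q(h) = 49 (q(h) = (-5 - 2)**2 = (-7)**2 = 49)
(-q(40))/c(f(3)) = (-1*49)/(((1/3)*3)) = -49/1 = -49*1 = -49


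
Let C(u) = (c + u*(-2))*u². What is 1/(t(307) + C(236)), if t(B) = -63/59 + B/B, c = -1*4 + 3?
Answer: -59/1554308276 ≈ -3.7959e-8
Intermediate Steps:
c = -1 (c = -4 + 3 = -1)
t(B) = -4/59 (t(B) = -63*1/59 + 1 = -63/59 + 1 = -4/59)
C(u) = u²*(-1 - 2*u) (C(u) = (-1 + u*(-2))*u² = (-1 - 2*u)*u² = u²*(-1 - 2*u))
1/(t(307) + C(236)) = 1/(-4/59 + 236²*(-1 - 2*236)) = 1/(-4/59 + 55696*(-1 - 472)) = 1/(-4/59 + 55696*(-473)) = 1/(-4/59 - 26344208) = 1/(-1554308276/59) = -59/1554308276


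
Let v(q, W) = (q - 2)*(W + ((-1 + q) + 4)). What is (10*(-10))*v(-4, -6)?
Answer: -4200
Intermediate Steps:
v(q, W) = (-2 + q)*(3 + W + q) (v(q, W) = (-2 + q)*(W + (3 + q)) = (-2 + q)*(3 + W + q))
(10*(-10))*v(-4, -6) = (10*(-10))*(-6 - 4 + (-4)² - 2*(-6) - 6*(-4)) = -100*(-6 - 4 + 16 + 12 + 24) = -100*42 = -4200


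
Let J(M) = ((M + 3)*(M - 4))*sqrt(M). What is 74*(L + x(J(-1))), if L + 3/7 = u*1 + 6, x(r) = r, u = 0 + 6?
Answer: 5994/7 - 740*I ≈ 856.29 - 740.0*I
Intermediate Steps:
J(M) = sqrt(M)*(-4 + M)*(3 + M) (J(M) = ((3 + M)*(-4 + M))*sqrt(M) = ((-4 + M)*(3 + M))*sqrt(M) = sqrt(M)*(-4 + M)*(3 + M))
u = 6
L = 81/7 (L = -3/7 + (6*1 + 6) = -3/7 + (6 + 6) = -3/7 + 12 = 81/7 ≈ 11.571)
74*(L + x(J(-1))) = 74*(81/7 + sqrt(-1)*(-12 + (-1)**2 - 1*(-1))) = 74*(81/7 + I*(-12 + 1 + 1)) = 74*(81/7 + I*(-10)) = 74*(81/7 - 10*I) = 5994/7 - 740*I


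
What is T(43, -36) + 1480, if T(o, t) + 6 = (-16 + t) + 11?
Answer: 1433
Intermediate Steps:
T(o, t) = -11 + t (T(o, t) = -6 + ((-16 + t) + 11) = -6 + (-5 + t) = -11 + t)
T(43, -36) + 1480 = (-11 - 36) + 1480 = -47 + 1480 = 1433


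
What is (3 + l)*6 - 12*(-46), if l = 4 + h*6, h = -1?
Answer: 558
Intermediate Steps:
l = -2 (l = 4 - 1*6 = 4 - 6 = -2)
(3 + l)*6 - 12*(-46) = (3 - 2)*6 - 12*(-46) = 1*6 + 552 = 6 + 552 = 558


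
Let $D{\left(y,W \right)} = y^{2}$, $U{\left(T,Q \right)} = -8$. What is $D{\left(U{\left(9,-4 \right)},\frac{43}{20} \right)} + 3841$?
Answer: $3905$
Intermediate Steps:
$D{\left(U{\left(9,-4 \right)},\frac{43}{20} \right)} + 3841 = \left(-8\right)^{2} + 3841 = 64 + 3841 = 3905$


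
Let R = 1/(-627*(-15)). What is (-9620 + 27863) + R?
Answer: 171575416/9405 ≈ 18243.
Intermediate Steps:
R = 1/9405 ≈ 0.00010633
(-9620 + 27863) + R = (-9620 + 27863) + 1/9405 = 18243 + 1/9405 = 171575416/9405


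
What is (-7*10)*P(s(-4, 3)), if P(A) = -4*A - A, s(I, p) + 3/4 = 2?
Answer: 875/2 ≈ 437.50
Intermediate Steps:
s(I, p) = 5/4 (s(I, p) = -¾ + 2 = 5/4)
P(A) = -5*A
(-7*10)*P(s(-4, 3)) = (-7*10)*(-5*5/4) = -70*(-25/4) = 875/2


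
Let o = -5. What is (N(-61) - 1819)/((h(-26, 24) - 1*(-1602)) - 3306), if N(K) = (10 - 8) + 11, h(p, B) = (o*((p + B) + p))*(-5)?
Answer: 903/1202 ≈ 0.75125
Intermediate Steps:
h(p, B) = 25*B + 50*p (h(p, B) = -5*((p + B) + p)*(-5) = -5*((B + p) + p)*(-5) = -5*(B + 2*p)*(-5) = (-10*p - 5*B)*(-5) = 25*B + 50*p)
N(K) = 13 (N(K) = 2 + 11 = 13)
(N(-61) - 1819)/((h(-26, 24) - 1*(-1602)) - 3306) = (13 - 1819)/(((25*24 + 50*(-26)) - 1*(-1602)) - 3306) = -1806/(((600 - 1300) + 1602) - 3306) = -1806/((-700 + 1602) - 3306) = -1806/(902 - 3306) = -1806/(-2404) = -1806*(-1/2404) = 903/1202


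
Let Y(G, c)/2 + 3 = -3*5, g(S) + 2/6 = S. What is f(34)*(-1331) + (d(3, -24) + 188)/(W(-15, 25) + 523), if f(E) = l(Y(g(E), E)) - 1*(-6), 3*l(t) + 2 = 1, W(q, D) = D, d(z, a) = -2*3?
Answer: -6199525/822 ≈ -7542.0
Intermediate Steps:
d(z, a) = -6
g(S) = -1/3 + S
Y(G, c) = -36 (Y(G, c) = -6 + 2*(-3*5) = -6 + 2*(-15) = -6 - 30 = -36)
l(t) = -1/3 (l(t) = -2/3 + (1/3)*1 = -2/3 + 1/3 = -1/3)
f(E) = 17/3 (f(E) = -1/3 - 1*(-6) = -1/3 + 6 = 17/3)
f(34)*(-1331) + (d(3, -24) + 188)/(W(-15, 25) + 523) = (17/3)*(-1331) + (-6 + 188)/(25 + 523) = -22627/3 + 182/548 = -22627/3 + 182*(1/548) = -22627/3 + 91/274 = -6199525/822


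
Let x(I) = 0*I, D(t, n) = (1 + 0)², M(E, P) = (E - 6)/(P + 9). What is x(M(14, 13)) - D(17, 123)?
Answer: -1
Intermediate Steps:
M(E, P) = (-6 + E)/(9 + P)
D(t, n) = 1 (D(t, n) = 1² = 1)
x(I) = 0
x(M(14, 13)) - D(17, 123) = 0 - 1*1 = 0 - 1 = -1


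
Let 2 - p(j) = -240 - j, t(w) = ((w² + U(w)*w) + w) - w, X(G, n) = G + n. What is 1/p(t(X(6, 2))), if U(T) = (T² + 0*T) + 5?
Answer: 1/858 ≈ 0.0011655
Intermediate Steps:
U(T) = 5 + T² (U(T) = (T² + 0) + 5 = T² + 5 = 5 + T²)
t(w) = w² + w*(5 + w²) (t(w) = ((w² + (5 + w²)*w) + w) - w = ((w² + w*(5 + w²)) + w) - w = (w + w² + w*(5 + w²)) - w = w² + w*(5 + w²))
p(j) = 242 + j (p(j) = 2 - (-240 - j) = 2 + (240 + j) = 242 + j)
1/p(t(X(6, 2))) = 1/(242 + (6 + 2)*(5 + (6 + 2) + (6 + 2)²)) = 1/(242 + 8*(5 + 8 + 8²)) = 1/(242 + 8*(5 + 8 + 64)) = 1/(242 + 8*77) = 1/(242 + 616) = 1/858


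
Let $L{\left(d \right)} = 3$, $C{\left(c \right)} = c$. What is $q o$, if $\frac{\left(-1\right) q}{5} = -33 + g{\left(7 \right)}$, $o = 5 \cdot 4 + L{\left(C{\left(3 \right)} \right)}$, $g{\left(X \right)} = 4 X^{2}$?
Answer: $-18745$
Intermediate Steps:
$o = 23$ ($o = 5 \cdot 4 + 3 = 20 + 3 = 23$)
$q = -815$ ($q = - 5 \left(-33 + 4 \cdot 7^{2}\right) = - 5 \left(-33 + 4 \cdot 49\right) = - 5 \left(-33 + 196\right) = \left(-5\right) 163 = -815$)
$q o = \left(-815\right) 23 = -18745$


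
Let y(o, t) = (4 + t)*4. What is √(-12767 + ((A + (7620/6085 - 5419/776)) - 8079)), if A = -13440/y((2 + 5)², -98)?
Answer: I*√10252677978809595382/22193212 ≈ 144.28*I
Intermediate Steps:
y(o, t) = 16 + 4*t
A = 1680/47 (A = -13440/(16 + 4*(-98)) = -13440/(16 - 392) = -13440/(-376) = -13440*(-1/376) = 1680/47 ≈ 35.745)
√(-12767 + ((A + (7620/6085 - 5419/776)) - 8079)) = √(-12767 + ((1680/47 + (7620/6085 - 5419/776)) - 8079)) = √(-12767 + ((1680/47 + (7620*(1/6085) - 5419*1/776)) - 8079)) = √(-12767 + ((1680/47 + (1524/1217 - 5419/776)) - 8079)) = √(-12767 + ((1680/47 - 5412299/944392) - 8079)) = √(-12767 + (1332200507/44386424 - 8079)) = √(-12767 - 357265718989/44386424) = √(-923947194197/44386424) = I*√10252677978809595382/22193212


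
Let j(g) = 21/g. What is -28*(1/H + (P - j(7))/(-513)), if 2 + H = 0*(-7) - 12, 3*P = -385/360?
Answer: 50329/27702 ≈ 1.8168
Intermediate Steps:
P = -77/216 (P = (-385/360)/3 = (-385*1/360)/3 = (⅓)*(-77/72) = -77/216 ≈ -0.35648)
H = -14 (H = -2 + (0*(-7) - 12) = -2 + (0 - 12) = -2 - 12 = -14)
-28*(1/H + (P - j(7))/(-513)) = -28*(1/(-14) + (-77/216 - 21/7)/(-513)) = -28*(1*(-1/14) + (-77/216 - 21/7)*(-1/513)) = -28*(-1/14 + (-77/216 - 1*3)*(-1/513)) = -28*(-1/14 + (-77/216 - 3)*(-1/513)) = -28*(-1/14 - 725/216*(-1/513)) = -28*(-1/14 + 725/110808) = -28*(-50329/775656) = 50329/27702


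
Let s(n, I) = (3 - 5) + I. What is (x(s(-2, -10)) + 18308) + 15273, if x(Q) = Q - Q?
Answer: 33581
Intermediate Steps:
s(n, I) = -2 + I
x(Q) = 0
(x(s(-2, -10)) + 18308) + 15273 = (0 + 18308) + 15273 = 18308 + 15273 = 33581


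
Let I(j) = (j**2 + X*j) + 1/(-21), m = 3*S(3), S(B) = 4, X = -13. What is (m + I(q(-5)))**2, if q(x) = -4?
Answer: 2819041/441 ≈ 6392.4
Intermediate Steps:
m = 12 (m = 3*4 = 12)
I(j) = -1/21 + j**2 - 13*j (I(j) = (j**2 - 13*j) + 1/(-21) = (j**2 - 13*j) - 1/21 = -1/21 + j**2 - 13*j)
(m + I(q(-5)))**2 = (12 + (-1/21 + (-4)**2 - 13*(-4)))**2 = (12 + (-1/21 + 16 + 52))**2 = (12 + 1427/21)**2 = (1679/21)**2 = 2819041/441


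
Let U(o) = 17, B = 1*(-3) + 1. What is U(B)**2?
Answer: 289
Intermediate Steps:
B = -2 (B = -3 + 1 = -2)
U(B)**2 = 17**2 = 289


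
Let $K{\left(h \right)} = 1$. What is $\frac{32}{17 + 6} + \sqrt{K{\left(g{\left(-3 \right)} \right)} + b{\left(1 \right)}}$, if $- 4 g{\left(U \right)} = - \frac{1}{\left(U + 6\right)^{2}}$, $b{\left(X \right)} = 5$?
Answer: $\frac{32}{23} + \sqrt{6} \approx 3.8408$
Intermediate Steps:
$g{\left(U \right)} = \frac{1}{4 \left(6 + U\right)^{2}}$ ($g{\left(U \right)} = - \frac{\left(-1\right) \frac{1}{\left(U + 6\right)^{2}}}{4} = - \frac{\left(-1\right) \frac{1}{\left(6 + U\right)^{2}}}{4} = \frac{1}{4 \left(6 + U\right)^{2}}$)
$\frac{32}{17 + 6} + \sqrt{K{\left(g{\left(-3 \right)} \right)} + b{\left(1 \right)}} = \frac{32}{17 + 6} + \sqrt{1 + 5} = \frac{32}{23} + \sqrt{6}$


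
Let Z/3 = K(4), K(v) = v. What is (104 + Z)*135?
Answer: 15660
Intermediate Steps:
Z = 12 (Z = 3*4 = 12)
(104 + Z)*135 = (104 + 12)*135 = 116*135 = 15660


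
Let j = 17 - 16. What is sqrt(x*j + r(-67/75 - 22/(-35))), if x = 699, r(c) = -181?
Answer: sqrt(518) ≈ 22.760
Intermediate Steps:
j = 1
sqrt(x*j + r(-67/75 - 22/(-35))) = sqrt(699*1 - 181) = sqrt(699 - 181) = sqrt(518)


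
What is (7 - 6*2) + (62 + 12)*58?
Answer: 4287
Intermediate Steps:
(7 - 6*2) + (62 + 12)*58 = (7 - 12) + 74*58 = -5 + 4292 = 4287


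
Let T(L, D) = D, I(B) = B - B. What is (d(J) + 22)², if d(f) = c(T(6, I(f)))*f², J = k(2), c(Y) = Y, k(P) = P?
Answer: 484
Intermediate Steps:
I(B) = 0
J = 2
d(f) = 0 (d(f) = 0*f² = 0)
(d(J) + 22)² = (0 + 22)² = 22² = 484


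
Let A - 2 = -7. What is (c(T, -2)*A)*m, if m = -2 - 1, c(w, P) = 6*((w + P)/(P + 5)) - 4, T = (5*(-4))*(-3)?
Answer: 1680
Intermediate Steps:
A = -5 (A = 2 - 7 = -5)
T = 60 (T = -20*(-3) = 60)
c(w, P) = -4 + 6*(P + w)/(5 + P) (c(w, P) = 6*((P + w)/(5 + P)) - 4 = 6*(P + w)/(5 + P) - 4 = -4 + 6*(P + w)/(5 + P))
m = -3
(c(T, -2)*A)*m = ((2*(-10 - 2 + 3*60)/(5 - 2))*(-5))*(-3) = ((2*(-10 - 2 + 180)/3)*(-5))*(-3) = ((2*(⅓)*168)*(-5))*(-3) = (112*(-5))*(-3) = -560*(-3) = 1680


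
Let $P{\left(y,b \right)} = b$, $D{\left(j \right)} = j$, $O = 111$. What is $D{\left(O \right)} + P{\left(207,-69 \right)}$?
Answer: $42$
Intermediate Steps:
$D{\left(O \right)} + P{\left(207,-69 \right)} = 111 - 69 = 42$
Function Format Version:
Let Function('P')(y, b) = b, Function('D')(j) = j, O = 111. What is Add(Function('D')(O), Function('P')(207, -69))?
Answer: 42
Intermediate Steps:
Add(Function('D')(O), Function('P')(207, -69)) = Add(111, -69) = 42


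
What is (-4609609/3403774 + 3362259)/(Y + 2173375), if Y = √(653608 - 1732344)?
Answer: 1309099848453195125/846206874271145706 - 1204670016406*I*√67421/423103437135572853 ≈ 1.547 - 0.0007393*I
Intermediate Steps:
Y = 4*I*√67421 (Y = √(-1078736) = 4*I*√67421 ≈ 1038.6*I)
(-4609609/3403774 + 3362259)/(Y + 2173375) = (-4609609/3403774 + 3362259)/(4*I*√67421 + 2173375) = (-4609609*1/3403774 + 3362259)/(2173375 + 4*I*√67421) = (-242611/179146 + 3362259)/(2173375 + 4*I*√67421) = 602335008203/(179146*(2173375 + 4*I*√67421))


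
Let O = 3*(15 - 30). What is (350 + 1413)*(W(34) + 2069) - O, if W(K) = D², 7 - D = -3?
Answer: 3823992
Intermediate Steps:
D = 10 (D = 7 - 1*(-3) = 7 + 3 = 10)
W(K) = 100 (W(K) = 10² = 100)
O = -45 (O = 3*(-15) = -45)
(350 + 1413)*(W(34) + 2069) - O = (350 + 1413)*(100 + 2069) - 1*(-45) = 1763*2169 + 45 = 3823947 + 45 = 3823992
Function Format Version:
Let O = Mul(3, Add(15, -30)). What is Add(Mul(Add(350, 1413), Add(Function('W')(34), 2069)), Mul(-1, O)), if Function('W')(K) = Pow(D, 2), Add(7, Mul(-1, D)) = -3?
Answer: 3823992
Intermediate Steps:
D = 10 (D = Add(7, Mul(-1, -3)) = Add(7, 3) = 10)
Function('W')(K) = 100 (Function('W')(K) = Pow(10, 2) = 100)
O = -45 (O = Mul(3, -15) = -45)
Add(Mul(Add(350, 1413), Add(Function('W')(34), 2069)), Mul(-1, O)) = Add(Mul(Add(350, 1413), Add(100, 2069)), Mul(-1, -45)) = Add(Mul(1763, 2169), 45) = Add(3823947, 45) = 3823992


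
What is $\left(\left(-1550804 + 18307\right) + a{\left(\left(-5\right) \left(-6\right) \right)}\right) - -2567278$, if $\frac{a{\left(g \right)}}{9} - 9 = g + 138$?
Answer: $1036374$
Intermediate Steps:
$a{\left(g \right)} = 1323 + 9 g$ ($a{\left(g \right)} = 81 + 9 \left(g + 138\right) = 81 + 9 \left(138 + g\right) = 81 + \left(1242 + 9 g\right) = 1323 + 9 g$)
$\left(\left(-1550804 + 18307\right) + a{\left(\left(-5\right) \left(-6\right) \right)}\right) - -2567278 = \left(\left(-1550804 + 18307\right) + \left(1323 + 9 \left(\left(-5\right) \left(-6\right)\right)\right)\right) - -2567278 = \left(-1532497 + \left(1323 + 9 \cdot 30\right)\right) + 2567278 = \left(-1532497 + \left(1323 + 270\right)\right) + 2567278 = \left(-1532497 + 1593\right) + 2567278 = -1530904 + 2567278 = 1036374$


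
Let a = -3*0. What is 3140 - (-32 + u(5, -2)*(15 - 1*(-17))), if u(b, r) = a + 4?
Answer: 3044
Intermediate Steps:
a = 0
u(b, r) = 4 (u(b, r) = 0 + 4 = 4)
3140 - (-32 + u(5, -2)*(15 - 1*(-17))) = 3140 - (-32 + 4*(15 - 1*(-17))) = 3140 - (-32 + 4*(15 + 17)) = 3140 - (-32 + 4*32) = 3140 - (-32 + 128) = 3140 - 1*96 = 3140 - 96 = 3044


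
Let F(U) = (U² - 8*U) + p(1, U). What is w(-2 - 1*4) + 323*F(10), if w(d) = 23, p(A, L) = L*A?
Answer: 9713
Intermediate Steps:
p(A, L) = A*L
F(U) = U² - 7*U (F(U) = (U² - 8*U) + 1*U = (U² - 8*U) + U = U² - 7*U)
w(-2 - 1*4) + 323*F(10) = 23 + 323*(10*(-7 + 10)) = 23 + 323*(10*3) = 23 + 323*30 = 23 + 9690 = 9713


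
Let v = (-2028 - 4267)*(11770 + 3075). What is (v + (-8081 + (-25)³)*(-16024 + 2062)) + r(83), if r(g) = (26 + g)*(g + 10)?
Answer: 237544034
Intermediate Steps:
v = -93449275 (v = -6295*14845 = -93449275)
r(g) = (10 + g)*(26 + g) (r(g) = (26 + g)*(10 + g) = (10 + g)*(26 + g))
(v + (-8081 + (-25)³)*(-16024 + 2062)) + r(83) = (-93449275 + (-8081 + (-25)³)*(-16024 + 2062)) + (260 + 83² + 36*83) = (-93449275 + (-8081 - 15625)*(-13962)) + (260 + 6889 + 2988) = (-93449275 - 23706*(-13962)) + 10137 = (-93449275 + 330983172) + 10137 = 237533897 + 10137 = 237544034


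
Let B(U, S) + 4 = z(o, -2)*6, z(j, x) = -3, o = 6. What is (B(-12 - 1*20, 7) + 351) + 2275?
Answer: 2604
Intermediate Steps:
B(U, S) = -22 (B(U, S) = -4 - 3*6 = -4 - 18 = -22)
(B(-12 - 1*20, 7) + 351) + 2275 = (-22 + 351) + 2275 = 329 + 2275 = 2604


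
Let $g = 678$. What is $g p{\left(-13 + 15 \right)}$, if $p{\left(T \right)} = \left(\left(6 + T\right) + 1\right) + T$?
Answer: $7458$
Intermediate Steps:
$p{\left(T \right)} = 7 + 2 T$ ($p{\left(T \right)} = \left(7 + T\right) + T = 7 + 2 T$)
$g p{\left(-13 + 15 \right)} = 678 \left(7 + 2 \left(-13 + 15\right)\right) = 678 \left(7 + 2 \cdot 2\right) = 678 \left(7 + 4\right) = 678 \cdot 11 = 7458$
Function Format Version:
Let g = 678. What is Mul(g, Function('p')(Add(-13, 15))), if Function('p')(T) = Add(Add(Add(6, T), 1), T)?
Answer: 7458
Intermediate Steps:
Function('p')(T) = Add(7, Mul(2, T)) (Function('p')(T) = Add(Add(7, T), T) = Add(7, Mul(2, T)))
Mul(g, Function('p')(Add(-13, 15))) = Mul(678, Add(7, Mul(2, Add(-13, 15)))) = Mul(678, Add(7, Mul(2, 2))) = Mul(678, Add(7, 4)) = Mul(678, 11) = 7458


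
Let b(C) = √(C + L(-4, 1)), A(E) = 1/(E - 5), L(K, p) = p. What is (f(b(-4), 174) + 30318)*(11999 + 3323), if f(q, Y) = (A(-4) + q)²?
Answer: 37623416152/81 - 30644*I*√3/9 ≈ 4.6449e+8 - 5897.4*I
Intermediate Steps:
A(E) = 1/(-5 + E)
b(C) = √(1 + C) (b(C) = √(C + 1) = √(1 + C))
f(q, Y) = (-⅑ + q)² (f(q, Y) = (1/(-5 - 4) + q)² = (1/(-9) + q)² = (-⅑ + q)²)
(f(b(-4), 174) + 30318)*(11999 + 3323) = ((-1 + 9*√(1 - 4))²/81 + 30318)*(11999 + 3323) = ((-1 + 9*√(-3))²/81 + 30318)*15322 = ((-1 + 9*(I*√3))²/81 + 30318)*15322 = ((-1 + 9*I*√3)²/81 + 30318)*15322 = (30318 + (-1 + 9*I*√3)²/81)*15322 = 464532396 + 15322*(-1 + 9*I*√3)²/81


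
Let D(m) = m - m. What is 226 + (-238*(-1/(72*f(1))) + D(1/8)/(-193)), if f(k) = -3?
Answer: 24289/108 ≈ 224.90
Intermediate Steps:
D(m) = 0
226 + (-238*(-1/(72*f(1))) + D(1/8)/(-193)) = 226 + (-238/((-72*(-3))) + 0/(-193)) = 226 + (-238/216 + 0*(-1/193)) = 226 + (-238*1/216 + 0) = 226 + (-119/108 + 0) = 226 - 119/108 = 24289/108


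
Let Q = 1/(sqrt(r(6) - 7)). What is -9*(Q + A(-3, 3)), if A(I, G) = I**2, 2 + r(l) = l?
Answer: -81 + 3*I*sqrt(3) ≈ -81.0 + 5.1962*I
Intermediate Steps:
r(l) = -2 + l
Q = -I*sqrt(3)/3 (Q = 1/(sqrt((-2 + 6) - 7)) = 1/(sqrt(4 - 7)) = 1/(sqrt(-3)) = 1/(I*sqrt(3)) = -I*sqrt(3)/3 ≈ -0.57735*I)
-9*(Q + A(-3, 3)) = -9*(-I*sqrt(3)/3 + (-3)**2) = -9*(-I*sqrt(3)/3 + 9) = -9*(9 - I*sqrt(3)/3) = -81 + 3*I*sqrt(3)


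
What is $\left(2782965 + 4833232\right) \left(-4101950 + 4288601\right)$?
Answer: $1421570786247$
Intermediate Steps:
$\left(2782965 + 4833232\right) \left(-4101950 + 4288601\right) = 7616197 \cdot 186651 = 1421570786247$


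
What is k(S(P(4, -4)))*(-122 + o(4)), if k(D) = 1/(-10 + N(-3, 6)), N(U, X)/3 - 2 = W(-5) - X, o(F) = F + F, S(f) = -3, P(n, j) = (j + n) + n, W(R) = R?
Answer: 114/37 ≈ 3.0811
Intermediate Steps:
P(n, j) = j + 2*n
o(F) = 2*F
N(U, X) = -9 - 3*X (N(U, X) = 6 + 3*(-5 - X) = 6 + (-15 - 3*X) = -9 - 3*X)
k(D) = -1/37 (k(D) = 1/(-10 + (-9 - 3*6)) = 1/(-10 + (-9 - 18)) = 1/(-10 - 27) = 1/(-37) = -1/37)
k(S(P(4, -4)))*(-122 + o(4)) = -(-122 + 2*4)/37 = -(-122 + 8)/37 = -1/37*(-114) = 114/37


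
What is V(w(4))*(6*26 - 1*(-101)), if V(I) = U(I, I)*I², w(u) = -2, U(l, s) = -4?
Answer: -4112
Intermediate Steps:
V(I) = -4*I²
V(w(4))*(6*26 - 1*(-101)) = (-4*(-2)²)*(6*26 - 1*(-101)) = (-4*4)*(156 + 101) = -16*257 = -4112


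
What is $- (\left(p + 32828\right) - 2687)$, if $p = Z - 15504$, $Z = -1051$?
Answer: $-13586$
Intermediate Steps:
$p = -16555$ ($p = -1051 - 15504 = -16555$)
$- (\left(p + 32828\right) - 2687) = - (\left(-16555 + 32828\right) - 2687) = - (16273 - 2687) = \left(-1\right) 13586 = -13586$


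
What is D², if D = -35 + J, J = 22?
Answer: 169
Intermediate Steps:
D = -13 (D = -35 + 22 = -13)
D² = (-13)² = 169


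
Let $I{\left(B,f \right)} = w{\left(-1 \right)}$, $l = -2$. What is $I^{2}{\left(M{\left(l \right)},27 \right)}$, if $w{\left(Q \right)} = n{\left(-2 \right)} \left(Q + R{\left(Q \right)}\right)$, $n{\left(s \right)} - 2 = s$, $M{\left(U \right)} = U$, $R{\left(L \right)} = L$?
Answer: $0$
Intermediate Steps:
$n{\left(s \right)} = 2 + s$
$w{\left(Q \right)} = 0$ ($w{\left(Q \right)} = \left(2 - 2\right) \left(Q + Q\right) = 0 \cdot 2 Q = 0$)
$I{\left(B,f \right)} = 0$
$I^{2}{\left(M{\left(l \right)},27 \right)} = 0^{2} = 0$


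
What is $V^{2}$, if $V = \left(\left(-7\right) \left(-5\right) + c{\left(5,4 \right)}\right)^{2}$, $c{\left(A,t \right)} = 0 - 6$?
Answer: $707281$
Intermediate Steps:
$c{\left(A,t \right)} = -6$ ($c{\left(A,t \right)} = 0 - 6 = -6$)
$V = 841$ ($V = \left(\left(-7\right) \left(-5\right) - 6\right)^{2} = \left(35 - 6\right)^{2} = 29^{2} = 841$)
$V^{2} = 841^{2} = 707281$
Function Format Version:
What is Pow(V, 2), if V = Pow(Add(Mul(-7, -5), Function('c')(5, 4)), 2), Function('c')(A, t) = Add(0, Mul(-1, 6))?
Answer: 707281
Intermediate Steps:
Function('c')(A, t) = -6 (Function('c')(A, t) = Add(0, -6) = -6)
V = 841 (V = Pow(Add(Mul(-7, -5), -6), 2) = Pow(Add(35, -6), 2) = Pow(29, 2) = 841)
Pow(V, 2) = Pow(841, 2) = 707281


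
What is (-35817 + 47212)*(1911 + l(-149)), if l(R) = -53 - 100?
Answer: 20032410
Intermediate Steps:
l(R) = -153
(-35817 + 47212)*(1911 + l(-149)) = (-35817 + 47212)*(1911 - 153) = 11395*1758 = 20032410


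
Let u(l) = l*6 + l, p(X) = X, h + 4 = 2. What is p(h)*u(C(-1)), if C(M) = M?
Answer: 14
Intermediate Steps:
h = -2 (h = -4 + 2 = -2)
u(l) = 7*l (u(l) = 6*l + l = 7*l)
p(h)*u(C(-1)) = -14*(-1) = -2*(-7) = 14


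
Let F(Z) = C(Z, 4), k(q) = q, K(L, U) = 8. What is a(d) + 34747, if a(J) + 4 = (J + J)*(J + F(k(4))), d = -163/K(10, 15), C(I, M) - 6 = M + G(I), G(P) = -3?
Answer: 1129217/32 ≈ 35288.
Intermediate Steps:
C(I, M) = 3 + M (C(I, M) = 6 + (M - 3) = 6 + (-3 + M) = 3 + M)
F(Z) = 7 (F(Z) = 3 + 4 = 7)
d = -163/8 ≈ -20.375
a(J) = -4 + 2*J*(7 + J) (a(J) = -4 + (J + J)*(J + 7) = -4 + (2*J)*(7 + J) = -4 + 2*J*(7 + J))
a(d) + 34747 = (-4 + 2*(-163/8)² + 14*(-163/8)) + 34747 = (-4 + 2*(26569/64) - 1141/4) + 34747 = (-4 + 26569/32 - 1141/4) + 34747 = 17313/32 + 34747 = 1129217/32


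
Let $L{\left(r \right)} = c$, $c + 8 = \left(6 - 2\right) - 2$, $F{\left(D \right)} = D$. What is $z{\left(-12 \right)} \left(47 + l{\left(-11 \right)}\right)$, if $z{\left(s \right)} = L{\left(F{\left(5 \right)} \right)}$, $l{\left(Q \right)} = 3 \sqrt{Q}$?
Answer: $-282 - 18 i \sqrt{11} \approx -282.0 - 59.699 i$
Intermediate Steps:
$c = -6$ ($c = -8 + \left(\left(6 - 2\right) - 2\right) = -8 + \left(4 - 2\right) = -8 + 2 = -6$)
$L{\left(r \right)} = -6$
$z{\left(s \right)} = -6$
$z{\left(-12 \right)} \left(47 + l{\left(-11 \right)}\right) = - 6 \left(47 + 3 \sqrt{-11}\right) = - 6 \left(47 + 3 i \sqrt{11}\right) = -282 - 18 i \sqrt{11}$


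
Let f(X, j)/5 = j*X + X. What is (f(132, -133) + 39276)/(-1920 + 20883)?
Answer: -5316/2107 ≈ -2.5230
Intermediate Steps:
f(X, j) = 5*X + 5*X*j (f(X, j) = 5*(j*X + X) = 5*(X*j + X) = 5*(X + X*j) = 5*X + 5*X*j)
(f(132, -133) + 39276)/(-1920 + 20883) = (5*132*(1 - 133) + 39276)/(-1920 + 20883) = (5*132*(-132) + 39276)/18963 = (-87120 + 39276)*(1/18963) = -47844*1/18963 = -5316/2107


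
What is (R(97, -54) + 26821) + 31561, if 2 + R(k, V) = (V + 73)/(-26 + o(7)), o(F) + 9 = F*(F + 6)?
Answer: 3269299/56 ≈ 58380.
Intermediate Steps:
o(F) = -9 + F*(6 + F) (o(F) = -9 + F*(F + 6) = -9 + F*(6 + F))
R(k, V) = -39/56 + V/56 (R(k, V) = -2 + (V + 73)/(-26 + (-9 + 7² + 6*7)) = -2 + (73 + V)/(-26 + (-9 + 49 + 42)) = -2 + (73 + V)/(-26 + 82) = -2 + (73 + V)/56 = -2 + (73 + V)*(1/56) = -2 + (73/56 + V/56) = -39/56 + V/56)
(R(97, -54) + 26821) + 31561 = ((-39/56 + (1/56)*(-54)) + 26821) + 31561 = ((-39/56 - 27/28) + 26821) + 31561 = (-93/56 + 26821) + 31561 = 1501883/56 + 31561 = 3269299/56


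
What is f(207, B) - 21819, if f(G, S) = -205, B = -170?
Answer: -22024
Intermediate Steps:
f(207, B) - 21819 = -205 - 21819 = -22024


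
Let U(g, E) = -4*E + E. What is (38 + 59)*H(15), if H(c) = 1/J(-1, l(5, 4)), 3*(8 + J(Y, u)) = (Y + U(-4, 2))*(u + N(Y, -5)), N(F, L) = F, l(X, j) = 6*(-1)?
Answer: 291/25 ≈ 11.640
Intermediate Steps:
l(X, j) = -6
U(g, E) = -3*E
J(Y, u) = -8 + (-6 + Y)*(Y + u)/3 (J(Y, u) = -8 + ((Y - 3*2)*(u + Y))/3 = -8 + ((Y - 6)*(Y + u))/3 = -8 + ((-6 + Y)*(Y + u))/3 = -8 + (-6 + Y)*(Y + u)/3)
H(c) = 3/25 (H(c) = 1/(-8 - 2*(-1) - 2*(-6) + (⅓)*(-1)² + (⅓)*(-1)*(-6)) = 1/(-8 + 2 + 12 + (⅓)*1 + 2) = 1/(-8 + 2 + 12 + ⅓ + 2) = 1/(25/3) = 3/25)
(38 + 59)*H(15) = (38 + 59)*(3/25) = 97*(3/25) = 291/25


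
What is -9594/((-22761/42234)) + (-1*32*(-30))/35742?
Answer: 89397715516/5021751 ≈ 17802.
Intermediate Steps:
-9594/((-22761/42234)) + (-1*32*(-30))/35742 = -9594/((-22761*1/42234)) - 32*(-30)*(1/35742) = -9594/(-7587/14078) + 960*(1/35742) = -9594*(-14078/7587) + 160/5957 = 15007148/843 + 160/5957 = 89397715516/5021751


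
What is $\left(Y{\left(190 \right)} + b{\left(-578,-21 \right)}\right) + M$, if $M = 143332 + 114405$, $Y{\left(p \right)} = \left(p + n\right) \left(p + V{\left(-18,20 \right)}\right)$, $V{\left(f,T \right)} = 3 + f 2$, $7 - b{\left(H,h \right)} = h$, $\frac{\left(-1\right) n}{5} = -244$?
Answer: $479135$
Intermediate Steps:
$n = 1220$ ($n = \left(-5\right) \left(-244\right) = 1220$)
$b{\left(H,h \right)} = 7 - h$
$V{\left(f,T \right)} = 3 + 2 f$
$Y{\left(p \right)} = \left(-33 + p\right) \left(1220 + p\right)$ ($Y{\left(p \right)} = \left(p + 1220\right) \left(p + \left(3 + 2 \left(-18\right)\right)\right) = \left(1220 + p\right) \left(p + \left(3 - 36\right)\right) = \left(1220 + p\right) \left(p - 33\right) = \left(1220 + p\right) \left(-33 + p\right) = \left(-33 + p\right) \left(1220 + p\right)$)
$M = 257737$
$\left(Y{\left(190 \right)} + b{\left(-578,-21 \right)}\right) + M = \left(\left(-40260 + 190^{2} + 1187 \cdot 190\right) + \left(7 - -21\right)\right) + 257737 = \left(\left(-40260 + 36100 + 225530\right) + \left(7 + 21\right)\right) + 257737 = \left(221370 + 28\right) + 257737 = 221398 + 257737 = 479135$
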